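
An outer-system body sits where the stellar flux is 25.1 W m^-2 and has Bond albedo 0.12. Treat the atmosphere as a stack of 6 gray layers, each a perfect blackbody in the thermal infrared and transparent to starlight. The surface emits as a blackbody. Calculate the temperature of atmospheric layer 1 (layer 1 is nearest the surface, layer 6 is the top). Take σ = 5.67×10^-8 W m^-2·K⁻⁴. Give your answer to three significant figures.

Top-of-atmosphere balance: σT_e⁴ = S(1−α)/4 = 5.522 W m^-2 → T_e = 99.34 K.
The net upward flux σT_e⁴ is constant between every pair of levels, so T_k⁴ = (N+1−k)T_e⁴.
T_1 = (6)^(1/4)·99.34 = 155.5 K.

155 kelvin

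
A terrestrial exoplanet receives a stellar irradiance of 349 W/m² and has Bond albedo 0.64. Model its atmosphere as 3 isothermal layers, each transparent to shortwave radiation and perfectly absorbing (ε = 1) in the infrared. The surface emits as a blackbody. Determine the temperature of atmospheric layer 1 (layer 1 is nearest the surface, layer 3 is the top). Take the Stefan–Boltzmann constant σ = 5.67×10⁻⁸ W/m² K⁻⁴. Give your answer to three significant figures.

202 K

Top-of-atmosphere balance: σT_e⁴ = S(1−α)/4 = 31.41 W/m² → T_e = 153.4 K.
The net upward flux σT_e⁴ is constant between every pair of levels, so T_k⁴ = (N+1−k)T_e⁴.
With k = 1: T_1 = (3+1−1)^¼·153.4 K = 201.9 K.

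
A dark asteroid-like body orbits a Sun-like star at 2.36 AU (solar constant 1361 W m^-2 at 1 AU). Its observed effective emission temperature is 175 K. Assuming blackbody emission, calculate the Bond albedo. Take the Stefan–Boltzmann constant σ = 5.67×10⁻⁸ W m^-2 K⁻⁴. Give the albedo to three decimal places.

By the inverse-square law, S = 1361/2.36² = 244.4 W m^-2.
Energy balance: S(1−α)/4 = σT⁴, so 1−α = 4σT⁴/S.
4σT⁴ = 4·5.67×10⁻⁸·(175)⁴ = 212.7 W m^-2.
1−α = 212.7/244.4 = 0.8705, so α = 0.1295.

0.130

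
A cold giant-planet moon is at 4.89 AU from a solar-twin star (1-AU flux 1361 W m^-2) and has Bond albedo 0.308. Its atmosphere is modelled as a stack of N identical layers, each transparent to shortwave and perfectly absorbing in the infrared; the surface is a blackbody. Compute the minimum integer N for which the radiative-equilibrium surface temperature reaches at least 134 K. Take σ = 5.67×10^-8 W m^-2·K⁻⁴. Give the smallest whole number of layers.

Irradiance scales as 1/d², so S = 1361 W m^-2 × (1/4.89)² = 56.92 W m^-2.
OLR = S(1−α)/4 = 9.847 W m^-2; the top layer radiates at T_e = 114.8 K.
Since T_s⁴ = (N+1)T_e⁴, we need N ≥ (T_s/T_e)⁴ − 1 = 0.857.
So N ≥ 0.857; the smallest integer is N = 1.

1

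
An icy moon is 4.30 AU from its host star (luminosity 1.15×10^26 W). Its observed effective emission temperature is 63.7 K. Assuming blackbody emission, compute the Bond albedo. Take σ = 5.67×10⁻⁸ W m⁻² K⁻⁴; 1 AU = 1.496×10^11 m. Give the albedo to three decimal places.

0.831

d = 4.30 × 1.496×10^11 m = 6.433×10^11 m.
Spreading L over a sphere of radius d: S = 1.15×10^26/(4π·6.43×10^11²) = 22.12 W m⁻².
Rearranging the radiative balance, α = 1 − 4σT⁴/S.
σT⁴ = 0.9336 W m⁻², so 4σT⁴ = 3.734 W m⁻².
Hence α = 1 − 3.734/22.12 = 0.8311.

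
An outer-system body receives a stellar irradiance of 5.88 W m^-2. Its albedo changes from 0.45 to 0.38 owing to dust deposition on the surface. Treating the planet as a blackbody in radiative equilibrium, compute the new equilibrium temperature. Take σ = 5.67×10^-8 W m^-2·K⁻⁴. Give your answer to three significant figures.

T₂ = [S(1−α₂)/(4σ)]^(1/4) = [5.880·0.62/(4σ)]^(1/4) = 63.32 K.

63.3 K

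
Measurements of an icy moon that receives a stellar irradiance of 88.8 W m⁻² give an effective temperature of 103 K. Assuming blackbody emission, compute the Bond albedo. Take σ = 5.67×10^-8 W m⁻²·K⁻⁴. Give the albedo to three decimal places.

Rearranging the radiative balance, α = 1 − 4σT⁴/S.
4σT⁴ = 4·5.67×10⁻⁸·(103)⁴ = 25.53 W m⁻².
Hence α = 1 − 25.53/88.80 = 0.7125.

0.713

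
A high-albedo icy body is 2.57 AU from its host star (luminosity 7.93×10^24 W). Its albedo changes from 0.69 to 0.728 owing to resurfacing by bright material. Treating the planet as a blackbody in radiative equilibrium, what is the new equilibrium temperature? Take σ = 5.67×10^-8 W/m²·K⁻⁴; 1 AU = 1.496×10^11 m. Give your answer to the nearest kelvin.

48 K

d = 2.57 × 1.496×10^11 m = 3.845×10^11 m.
S = L/(4πd²) = 4.269 W/m².
T₂ = [S(1−α₂)/(4σ)]^(1/4) = [4.269·0.272/(4σ)]^(1/4) = 47.57 K.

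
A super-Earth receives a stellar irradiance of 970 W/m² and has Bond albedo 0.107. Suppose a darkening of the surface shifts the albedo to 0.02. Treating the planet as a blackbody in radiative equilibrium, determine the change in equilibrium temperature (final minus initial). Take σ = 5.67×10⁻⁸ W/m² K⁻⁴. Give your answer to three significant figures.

5.85 kelvin

Initial: T₁ = [S(1−0.107)/(4σ)]^(1/4) = 248.6 K.
Final:   T₂ = [S(1−0.02)/(4σ)]^(1/4) = 254.4 K.
Change: 254.4 − 248.6 = 5.845 K.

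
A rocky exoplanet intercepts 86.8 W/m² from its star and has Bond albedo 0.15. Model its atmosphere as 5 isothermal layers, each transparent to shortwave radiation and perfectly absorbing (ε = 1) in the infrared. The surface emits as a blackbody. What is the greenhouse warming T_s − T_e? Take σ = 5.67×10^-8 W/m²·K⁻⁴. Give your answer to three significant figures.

Top-of-atmosphere balance: σT_e⁴ = S(1−α)/4 = 18.45 W/m² → T_e = 134.3 K.
Surface: T_s = (6)^¼·T_e = 210.2 K.
Warming: T_s − T_e = 75.89 K.

75.9 K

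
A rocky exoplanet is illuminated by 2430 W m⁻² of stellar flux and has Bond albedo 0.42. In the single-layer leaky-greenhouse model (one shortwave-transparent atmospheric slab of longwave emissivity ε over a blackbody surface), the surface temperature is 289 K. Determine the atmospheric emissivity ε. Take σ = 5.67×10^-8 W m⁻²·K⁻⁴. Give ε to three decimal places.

0.218

Effective temperature: T_e = [S(1−α)/(4σ)]^(1/4) = 280.8 K.
Inverting T_s⁴ = 2T_e⁴/(2−ε): (T_e/T_s)⁴ = 0.8908, so ε = 2(1 − 0.8908) = 0.2183.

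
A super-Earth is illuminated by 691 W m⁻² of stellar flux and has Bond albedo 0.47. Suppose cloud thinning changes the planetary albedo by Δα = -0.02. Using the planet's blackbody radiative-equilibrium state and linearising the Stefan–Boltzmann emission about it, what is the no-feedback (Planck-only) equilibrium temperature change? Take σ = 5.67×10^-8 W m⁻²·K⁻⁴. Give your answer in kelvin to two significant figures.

1.9 K

Unperturbed T_e = [691.0·(1−0.47)/(4σ)]^¼ = 200.5 K.
TOA radiative forcing: ΔF = −S·Δα/4 = −691.0·(-0.02)/4 = 3.455 W m⁻².
The Planck feedback parameter is 4σT_e³ = 1.827 W m⁻²/K.
Hence the no-feedback warming is ΔF/(4σT_e³) = 1.89 K.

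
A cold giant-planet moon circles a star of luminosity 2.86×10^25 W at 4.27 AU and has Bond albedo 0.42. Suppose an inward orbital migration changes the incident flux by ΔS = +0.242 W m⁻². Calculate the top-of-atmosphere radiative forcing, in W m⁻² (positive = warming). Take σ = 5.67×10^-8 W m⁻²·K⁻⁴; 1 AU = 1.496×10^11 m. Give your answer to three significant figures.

0.0351 W m⁻²

d = 4.27 × 1.496×10^11 m = 6.388×10^11 m.
Spreading L over a sphere of radius d: S = 2.86×10^25/(4π·6.39×10^11²) = 5.577 W m⁻².
Only a fraction (1−α) is absorbed and it's spread over 4πR², so ΔF = (1−α)ΔS/4 = 0.03509 W m⁻².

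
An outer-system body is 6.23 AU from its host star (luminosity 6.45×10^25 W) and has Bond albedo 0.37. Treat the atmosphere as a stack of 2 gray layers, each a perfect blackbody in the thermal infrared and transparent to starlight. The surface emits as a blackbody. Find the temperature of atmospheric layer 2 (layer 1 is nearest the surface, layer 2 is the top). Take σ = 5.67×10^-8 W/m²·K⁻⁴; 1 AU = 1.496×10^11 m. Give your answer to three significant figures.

63.7 K

Orbital distance: d = 6.23 AU = 9.320×10^11 m.
Flux at the orbit: S = L/(4πd²) = 6.45×10^25/(4π·(9.32×10^11)²) = 5.909 W/m².
OLR = S(1−α)/4 = 0.9307 W/m²; the top layer radiates at T_e = 63.65 K.
In the N-layer model, layer k (counted from the surface) has T_k = (N+1−k)^(1/4)·T_e.
With k = 2: T_2 = (2+1−2)^¼·63.65 K = 63.65 K.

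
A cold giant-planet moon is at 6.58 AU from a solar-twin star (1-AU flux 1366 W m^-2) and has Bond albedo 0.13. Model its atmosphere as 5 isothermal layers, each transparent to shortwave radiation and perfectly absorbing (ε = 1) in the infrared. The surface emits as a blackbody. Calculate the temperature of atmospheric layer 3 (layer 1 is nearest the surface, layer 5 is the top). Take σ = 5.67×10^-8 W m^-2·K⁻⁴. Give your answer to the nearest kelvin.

Flux at the orbit: S = 1366/(6.58)² = 31.55 W m^-2.
The effective emission temperature is T_e = [S(1−α)/(4σ)]^¼ = 104.9 K.
Each opaque layer satisfies 2T_j⁴ = T_{j−1}⁴ + T_{j+1}⁴, giving T_k⁴ = (N+1−k)T_e⁴.
T_3 = (3)^(1/4)·104.9 = 138.0 K.

138 kelvin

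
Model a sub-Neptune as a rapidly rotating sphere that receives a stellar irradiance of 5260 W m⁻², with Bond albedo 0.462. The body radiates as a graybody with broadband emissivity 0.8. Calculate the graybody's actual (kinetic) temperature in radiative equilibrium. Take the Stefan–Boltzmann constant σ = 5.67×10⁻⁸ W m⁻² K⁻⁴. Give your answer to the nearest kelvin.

The planet absorbs (1−α)S over its disc πR² and re-emits over 4πR², so the mean absorbed flux is (1−0.462)·5260/4 = 707.5 W m⁻².
Radiative balance εσT⁴ = 707.5 gives T = [707.5/(0.8·σ)]^(1/4) = 353.4 K.

353 K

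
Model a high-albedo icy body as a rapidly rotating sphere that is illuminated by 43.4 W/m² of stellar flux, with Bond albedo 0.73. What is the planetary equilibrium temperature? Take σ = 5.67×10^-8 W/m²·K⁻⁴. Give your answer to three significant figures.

84.8 kelvin

Averaging over the sphere, the absorbed flux is S(1−α)/4 = 2.929 W/m².
Set σT⁴ = 2.929 → T = (2.929/σ)^(1/4) = 84.78 K.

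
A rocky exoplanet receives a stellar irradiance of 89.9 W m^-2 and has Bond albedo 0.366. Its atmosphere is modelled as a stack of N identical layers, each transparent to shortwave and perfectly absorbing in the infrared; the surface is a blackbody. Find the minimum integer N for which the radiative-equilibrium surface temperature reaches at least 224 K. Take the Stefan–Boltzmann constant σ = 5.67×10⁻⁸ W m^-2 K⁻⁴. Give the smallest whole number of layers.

10

OLR = S(1−α)/4 = 14.25 W m^-2; the top layer radiates at T_e = 125.9 K.
Since T_s⁴ = (N+1)T_e⁴, we need N ≥ (T_s/T_e)⁴ − 1 = 9.018.
Rounding up, N = 10.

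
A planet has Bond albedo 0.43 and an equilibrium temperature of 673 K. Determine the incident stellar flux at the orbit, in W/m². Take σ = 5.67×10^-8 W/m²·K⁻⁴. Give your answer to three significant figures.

81600 W/m²

From S(1−α)/4 = σT⁴: S = 4σT⁴/(1−α).
σT⁴ = 5.67×10⁻⁸·(673)⁴ = 11630 W/m².
S = 4·11630/0.57 = 81630 W/m².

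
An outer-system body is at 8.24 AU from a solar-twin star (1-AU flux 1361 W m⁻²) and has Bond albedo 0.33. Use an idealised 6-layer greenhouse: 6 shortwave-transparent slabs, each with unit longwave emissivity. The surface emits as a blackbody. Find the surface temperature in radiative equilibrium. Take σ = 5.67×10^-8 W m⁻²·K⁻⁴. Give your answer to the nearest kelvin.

143 K

Irradiance scales as 1/d², so S = 1361 W m⁻² × (1/8.24)² = 20.04 W m⁻².
The effective emission temperature is T_e = [S(1−α)/(4σ)]^¼ = 87.72 K.
For an N-layer opaque stack, T_s⁴ = (N+1)T_e⁴, hence T_s = (7)^(1/4)×87.72 K = 142.7 K.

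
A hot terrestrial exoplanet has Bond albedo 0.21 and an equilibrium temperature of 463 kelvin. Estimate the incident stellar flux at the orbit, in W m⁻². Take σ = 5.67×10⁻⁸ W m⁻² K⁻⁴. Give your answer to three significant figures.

13200 W m⁻²

From S(1−α)/4 = σT⁴: S = 4σT⁴/(1−α).
The emitted flux is σT⁴ = 2606 W m⁻².
So S = 4×2606/(1−0.21) = 13190 W m⁻².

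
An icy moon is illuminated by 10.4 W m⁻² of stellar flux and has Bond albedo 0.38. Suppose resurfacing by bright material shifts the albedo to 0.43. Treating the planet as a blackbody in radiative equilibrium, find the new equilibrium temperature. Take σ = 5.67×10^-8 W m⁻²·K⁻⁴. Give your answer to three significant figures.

T₂ = [S(1−α₂)/(4σ)]^(1/4) = [10.40·0.57/(4σ)]^(1/4) = 71.50 K.

71.5 K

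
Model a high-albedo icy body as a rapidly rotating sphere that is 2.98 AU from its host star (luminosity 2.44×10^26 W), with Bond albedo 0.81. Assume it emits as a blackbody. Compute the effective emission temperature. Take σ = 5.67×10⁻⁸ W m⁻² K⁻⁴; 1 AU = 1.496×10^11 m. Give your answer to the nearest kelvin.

d = 2.98 × 1.496×10^11 m = 4.458×10^11 m.
S = L/(4πd²) = 97.70 W m⁻².
Averaging over the sphere, the absorbed flux is S(1−α)/4 = 4.641 W m⁻².
Set σT⁴ = 4.641 → T = (4.641/σ)^(1/4) = 95.11 K.

95 K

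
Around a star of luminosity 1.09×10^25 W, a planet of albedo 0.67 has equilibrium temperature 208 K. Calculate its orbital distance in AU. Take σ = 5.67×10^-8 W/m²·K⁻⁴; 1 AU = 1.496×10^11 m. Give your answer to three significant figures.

Required flux: S = 4σT⁴/(1−α) = 1286 W/m².
Then d = [L/(4πS)]^(1/2) = 2.597×10^10 m, i.e. 0.1736 AU.

0.174 AU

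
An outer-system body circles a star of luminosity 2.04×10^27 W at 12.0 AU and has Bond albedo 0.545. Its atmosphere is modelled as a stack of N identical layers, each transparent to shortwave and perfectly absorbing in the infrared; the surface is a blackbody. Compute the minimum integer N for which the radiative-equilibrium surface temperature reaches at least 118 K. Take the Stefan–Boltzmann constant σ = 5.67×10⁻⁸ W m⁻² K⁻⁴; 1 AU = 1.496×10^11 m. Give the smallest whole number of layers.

Orbital distance: d = 12.0 AU = 1.795×10^12 m.
Spreading L over a sphere of radius d: S = 2.04×10^27/(4π·1.80×10^12²) = 50.37 W m⁻².
OLR = S(1−α)/4 = 5.730 W m⁻²; the top layer radiates at T_e = 100.3 K.
T_s = (N+1)^(1/4)·T_e ≥ 118 K requires N+1 ≥ (T_s/T_e)⁴ = (118/100.3)⁴ = 1.919.
So N ≥ 0.919; the smallest integer is N = 1.

1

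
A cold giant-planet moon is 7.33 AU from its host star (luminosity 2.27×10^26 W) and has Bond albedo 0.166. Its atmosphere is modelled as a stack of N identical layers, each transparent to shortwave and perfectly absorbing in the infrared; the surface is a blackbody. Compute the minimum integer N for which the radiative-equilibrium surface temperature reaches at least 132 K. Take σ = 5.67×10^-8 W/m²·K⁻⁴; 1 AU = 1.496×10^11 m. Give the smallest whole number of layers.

d = 7.33 × 1.496×10^11 m = 1.097×10^12 m.
Flux at the orbit: S = L/(4πd²) = 2.27×10^26/(4π·(1.10×10^12)²) = 15.02 W/m².
Top-of-atmosphere balance: σT_e⁴ = S(1−α)/4 = 3.132 W/m² → T_e = 86.21 K.
Since T_s⁴ = (N+1)T_e⁴, we need N ≥ (T_s/T_e)⁴ − 1 = 4.496.
The minimum whole number is N = 5.

5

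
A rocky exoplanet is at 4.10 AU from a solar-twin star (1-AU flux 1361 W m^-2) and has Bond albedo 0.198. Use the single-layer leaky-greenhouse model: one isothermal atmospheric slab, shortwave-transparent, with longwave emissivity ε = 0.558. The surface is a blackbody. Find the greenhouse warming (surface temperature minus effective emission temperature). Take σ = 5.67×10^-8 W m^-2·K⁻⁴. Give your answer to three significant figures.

Flux at the orbit: S = 1361/(4.10)² = 80.96 W m^-2.
Effective emission temperature (TOA balance): σT_e⁴ = S(1−α)/4 = 16.23 W m^-2 → T_e = 130.1 K.
The surface balance (absorbed SW + ε·downward IR = σT_s⁴) with T_a⁴ = T_s⁴/2 reduces to T_s = T_e·[2/(2−ε)]^¼ = 141.2 K.
The atmosphere warms the surface by 11.08 K.

11.1 K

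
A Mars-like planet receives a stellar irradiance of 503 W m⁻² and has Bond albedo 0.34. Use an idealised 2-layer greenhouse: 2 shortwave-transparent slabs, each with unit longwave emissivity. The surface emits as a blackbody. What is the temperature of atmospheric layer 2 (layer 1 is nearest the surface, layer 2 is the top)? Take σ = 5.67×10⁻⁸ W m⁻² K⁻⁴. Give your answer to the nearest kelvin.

OLR = S(1−α)/4 = 82.99 W m⁻²; the top layer radiates at T_e = 195.6 K.
In the N-layer model, layer k (counted from the surface) has T_k = (N+1−k)^(1/4)·T_e.
With k = 2: T_2 = (2+1−2)^¼·195.6 K = 195.6 K.

196 kelvin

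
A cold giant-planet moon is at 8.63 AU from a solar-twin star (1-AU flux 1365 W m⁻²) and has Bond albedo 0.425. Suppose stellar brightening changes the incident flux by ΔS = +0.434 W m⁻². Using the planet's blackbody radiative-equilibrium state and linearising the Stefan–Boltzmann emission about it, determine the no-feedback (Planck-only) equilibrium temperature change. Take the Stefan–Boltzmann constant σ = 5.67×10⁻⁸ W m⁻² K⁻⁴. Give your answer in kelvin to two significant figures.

Irradiance scales as 1/d², so S = 1365 W m⁻² × (1/8.63)² = 18.33 W m⁻².
The baseline emission temperature is T_e = 82.56 K.
Only a fraction (1−α) is absorbed and it's spread over 4πR², so ΔF = (1−α)ΔS/4 = 0.06239 W m⁻².
Linearising σT⁴ gives d(σT⁴)/dT = 4σT_e³ = 0.1276 W m⁻² per K.
ΔT₀ = ΔF/λ_P = 0.06239/0.1276 = 0.489 K.

0.49 K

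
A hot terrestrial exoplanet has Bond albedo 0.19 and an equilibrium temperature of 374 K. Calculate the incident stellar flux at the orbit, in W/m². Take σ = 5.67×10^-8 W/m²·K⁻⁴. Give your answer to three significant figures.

5480 W/m²

From S(1−α)/4 = σT⁴: S = 4σT⁴/(1−α).
The emitted flux is σT⁴ = 1109 W/m².
So S = 4×1109/(1−0.19) = 5478 W/m².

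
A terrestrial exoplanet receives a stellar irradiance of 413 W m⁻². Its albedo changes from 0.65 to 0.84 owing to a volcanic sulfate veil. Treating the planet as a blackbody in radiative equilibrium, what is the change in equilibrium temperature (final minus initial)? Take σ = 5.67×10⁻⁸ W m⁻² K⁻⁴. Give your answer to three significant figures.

-28.2 kelvin

With α = 0.65, T₁ = 158.9 K.
Final:   T₂ = [S(1−0.84)/(4σ)]^(1/4) = 130.6 K.
ΔT = T₂ − T₁ = -28.24 K.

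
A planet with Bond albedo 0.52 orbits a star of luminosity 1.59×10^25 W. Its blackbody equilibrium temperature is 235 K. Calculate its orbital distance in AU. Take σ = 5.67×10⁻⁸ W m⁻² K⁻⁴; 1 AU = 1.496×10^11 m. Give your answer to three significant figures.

0.198 AU

Energy balance gives S = 4σT⁴/(1−α) = 1441 W m⁻².
Then d = [L/(4πS)]^(1/2) = 2.963×10^10 m, i.e. 0.1981 AU.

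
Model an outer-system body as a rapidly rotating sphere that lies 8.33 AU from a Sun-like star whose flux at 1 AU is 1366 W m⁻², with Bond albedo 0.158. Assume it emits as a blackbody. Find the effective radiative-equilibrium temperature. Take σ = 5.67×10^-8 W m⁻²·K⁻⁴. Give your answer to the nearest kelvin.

Irradiance scales as 1/d², so S = 1366 W m⁻² × (1/8.33)² = 19.69 W m⁻².
Averaging over the sphere, the absorbed flux is S(1−α)/4 = 4.144 W m⁻².
Set σT⁴ = 4.144 → T = (4.144/σ)^(1/4) = 92.46 K.

92 K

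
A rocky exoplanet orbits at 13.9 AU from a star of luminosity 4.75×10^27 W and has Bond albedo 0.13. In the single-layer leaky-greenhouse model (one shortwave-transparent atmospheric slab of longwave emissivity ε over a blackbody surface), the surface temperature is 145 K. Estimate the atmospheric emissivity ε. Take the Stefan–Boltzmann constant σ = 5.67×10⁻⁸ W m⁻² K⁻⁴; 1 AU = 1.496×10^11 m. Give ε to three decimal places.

Orbital distance: d = 13.9 AU = 2.079×10^12 m.
Spreading L over a sphere of radius d: S = 4.75×10^27/(4π·2.08×10^12²) = 87.42 W m⁻².
First, T_e = [87.42·(1−0.13)/(4σ)]^(1/4) = 135.3 K.
T_s⁴ = T_e⁴·2/(2−ε) → ε = 2 − 2(T_e/T_s)⁴ = 2 − 2·(135.3/145)⁴ = 0.4829.

0.483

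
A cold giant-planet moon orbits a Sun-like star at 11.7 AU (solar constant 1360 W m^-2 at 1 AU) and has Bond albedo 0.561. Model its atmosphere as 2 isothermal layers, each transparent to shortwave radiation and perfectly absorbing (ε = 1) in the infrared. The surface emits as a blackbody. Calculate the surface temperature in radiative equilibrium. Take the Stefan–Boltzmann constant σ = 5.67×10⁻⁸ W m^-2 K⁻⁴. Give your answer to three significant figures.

87.2 K

Irradiance scales as 1/d², so S = 1360 W m^-2 × (1/11.7)² = 9.935 W m^-2.
Top-of-atmosphere balance: σT_e⁴ = S(1−α)/4 = 1.090 W m^-2 → T_e = 66.22 K.
With N = 2 opaque layers, T_s = (N+1)^(1/4)·T_e = 3^(1/4)·66.22 = 87.15 K.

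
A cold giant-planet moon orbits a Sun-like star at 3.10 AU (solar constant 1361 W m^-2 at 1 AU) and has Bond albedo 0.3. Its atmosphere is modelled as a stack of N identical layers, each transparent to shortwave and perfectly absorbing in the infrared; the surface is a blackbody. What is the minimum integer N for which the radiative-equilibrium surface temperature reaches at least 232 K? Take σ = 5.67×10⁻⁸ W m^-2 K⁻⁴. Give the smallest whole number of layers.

6

Flux at the orbit: S = 1361/(3.10)² = 141.6 W m^-2.
Top-of-atmosphere balance: σT_e⁴ = S(1−α)/4 = 24.78 W m^-2 → T_e = 144.6 K.
Since T_s⁴ = (N+1)T_e⁴, we need N ≥ (T_s/T_e)⁴ − 1 = 5.628.
The minimum whole number is N = 6.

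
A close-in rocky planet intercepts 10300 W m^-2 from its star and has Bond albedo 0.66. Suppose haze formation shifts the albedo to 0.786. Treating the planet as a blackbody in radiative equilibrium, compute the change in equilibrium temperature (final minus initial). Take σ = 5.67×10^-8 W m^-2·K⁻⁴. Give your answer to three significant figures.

With α = 0.66, T₁ = 352.5 K.
Final:   T₂ = [S(1−0.786)/(4σ)]^(1/4) = 314.0 K.
ΔT = T₂ − T₁ = -38.53 K.

-38.5 kelvin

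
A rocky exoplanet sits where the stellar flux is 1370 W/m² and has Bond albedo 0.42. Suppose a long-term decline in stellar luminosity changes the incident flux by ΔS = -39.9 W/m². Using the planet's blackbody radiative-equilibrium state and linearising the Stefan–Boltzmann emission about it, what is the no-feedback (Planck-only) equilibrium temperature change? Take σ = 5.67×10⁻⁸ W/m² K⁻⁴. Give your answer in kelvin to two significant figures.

-1.8 K

Reference equilibrium: T_e = [S(1−α)/(4σ)]^(1/4) = 243.3 K.
Only a fraction (1−α) is absorbed and it's spread over 4πR², so ΔF = (1−α)ΔS/4 = -5.786 W/m².
Linearising σT⁴ gives d(σT⁴)/dT = 4σT_e³ = 3.266 W/m² per K.
Hence the no-feedback warming is ΔF/(4σT_e³) = -1.77 K.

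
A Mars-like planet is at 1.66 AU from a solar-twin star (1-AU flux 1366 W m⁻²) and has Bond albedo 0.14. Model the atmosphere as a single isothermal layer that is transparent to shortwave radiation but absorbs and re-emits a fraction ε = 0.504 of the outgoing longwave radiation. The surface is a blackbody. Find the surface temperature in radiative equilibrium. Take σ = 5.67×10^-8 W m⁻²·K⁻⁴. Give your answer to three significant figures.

Irradiance scales as 1/d², so S = 1366 W m⁻² × (1/1.66)² = 495.7 W m⁻².
Effective emission temperature (TOA balance): σT_e⁴ = S(1−α)/4 = 106.6 W m⁻² → T_e = 208.2 K.
For a single slab of emissivity ε, T_s⁴ = 2T_e⁴/(2−ε); thus T_s = 208.2·(1.337)^(1/4) = 223.9 K.

224 kelvin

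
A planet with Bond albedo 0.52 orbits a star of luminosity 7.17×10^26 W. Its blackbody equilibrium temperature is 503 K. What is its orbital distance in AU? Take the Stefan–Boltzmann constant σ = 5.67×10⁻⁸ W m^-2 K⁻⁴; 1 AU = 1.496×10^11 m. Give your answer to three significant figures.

Required flux: S = 4σT⁴/(1−α) = 30250 W m^-2.
From L = 4πd²S, d = √(7.17×10^26/(4π·30250)) = 4.343×10^10 m = 0.2903 AU.

0.290 AU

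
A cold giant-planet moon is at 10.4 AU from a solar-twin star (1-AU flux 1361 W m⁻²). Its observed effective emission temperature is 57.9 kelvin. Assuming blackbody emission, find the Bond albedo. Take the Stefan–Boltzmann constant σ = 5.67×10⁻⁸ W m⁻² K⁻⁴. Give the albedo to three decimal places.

0.797

Irradiance scales as 1/d², so S = 1361 W m⁻² × (1/10.4)² = 12.58 W m⁻².
Energy balance: S(1−α)/4 = σT⁴, so 1−α = 4σT⁴/S.
σT⁴ = 0.6372 W m⁻², so 4σT⁴ = 2.549 W m⁻².
1−α = 2.549/12.58 = 0.2026, so α = 0.7974.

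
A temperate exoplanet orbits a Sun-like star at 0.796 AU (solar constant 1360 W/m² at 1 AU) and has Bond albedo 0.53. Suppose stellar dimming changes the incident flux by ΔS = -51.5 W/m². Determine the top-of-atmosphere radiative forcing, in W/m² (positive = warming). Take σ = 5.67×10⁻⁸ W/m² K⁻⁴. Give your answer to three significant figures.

-6.05 W/m²

Flux at the orbit: S = 1360/(0.796)² = 2146 W/m².
Only a fraction (1−α) is absorbed and it's spread over 4πR², so ΔF = (1−α)ΔS/4 = -6.051 W/m².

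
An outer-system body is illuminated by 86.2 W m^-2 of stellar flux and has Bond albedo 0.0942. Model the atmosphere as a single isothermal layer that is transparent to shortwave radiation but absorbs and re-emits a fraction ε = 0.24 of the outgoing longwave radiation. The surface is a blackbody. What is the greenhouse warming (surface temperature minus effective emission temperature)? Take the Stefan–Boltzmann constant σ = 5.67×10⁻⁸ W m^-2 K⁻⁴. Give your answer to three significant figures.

4.42 kelvin

At the top of the atmosphere, σT_e⁴ = S(1−α)/4 = 19.52 W m^-2, giving T_e = 136.2 K.
Surface balance with a leaky layer gives σT_s⁴ = σT_e⁴·2/(2−ε), so T_s = T_e·[2/(2−0.24)]^(1/4) = 140.6 K.
Greenhouse warming: T_s − T_e = 4.424 K.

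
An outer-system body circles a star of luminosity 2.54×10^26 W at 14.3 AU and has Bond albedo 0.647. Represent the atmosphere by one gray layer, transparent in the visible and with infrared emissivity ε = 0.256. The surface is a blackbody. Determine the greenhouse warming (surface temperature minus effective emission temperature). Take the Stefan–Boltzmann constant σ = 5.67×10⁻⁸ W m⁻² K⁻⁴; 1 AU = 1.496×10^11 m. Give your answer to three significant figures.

1.78 kelvin

d = 14.3 × 1.496×10^11 m = 2.139×10^12 m.
Flux at the orbit: S = L/(4πd²) = 2.54×10^26/(4π·(2.14×10^12)²) = 4.417 W m⁻².
The planet radiates to space at T_e = [S(1−α)/(4σ)]^(1/4) = 51.20 K.
The surface balance (absorbed SW + ε·downward IR = σT_s⁴) with T_a⁴ = T_s⁴/2 reduces to T_s = T_e·[2/(2−ε)]^¼ = 52.99 K.
The atmosphere warms the surface by 1.784 K.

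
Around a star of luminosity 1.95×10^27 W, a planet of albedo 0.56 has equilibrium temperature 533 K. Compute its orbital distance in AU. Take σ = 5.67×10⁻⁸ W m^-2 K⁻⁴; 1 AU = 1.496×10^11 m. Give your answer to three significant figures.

The flux needed for this T is 4σT⁴/(1−0.56) = 41600 W m^-2.
From L = 4πd²S, d = √(1.95×10^27/(4π·41600)) = 6.107×10^10 m = 0.4083 AU.

0.408 AU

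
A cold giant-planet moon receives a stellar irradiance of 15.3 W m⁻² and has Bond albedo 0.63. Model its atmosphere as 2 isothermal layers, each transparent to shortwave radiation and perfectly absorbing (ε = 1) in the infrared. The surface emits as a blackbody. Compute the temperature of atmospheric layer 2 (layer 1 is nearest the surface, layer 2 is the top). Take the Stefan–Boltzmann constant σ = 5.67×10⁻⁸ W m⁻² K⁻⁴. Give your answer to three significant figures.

70.7 K

OLR = S(1−α)/4 = 1.415 W m⁻²; the top layer radiates at T_e = 70.68 K.
Each opaque layer satisfies 2T_j⁴ = T_{j−1}⁴ + T_{j+1}⁴, giving T_k⁴ = (N+1−k)T_e⁴.
T_2 = (1)^(1/4)·70.68 = 70.68 K.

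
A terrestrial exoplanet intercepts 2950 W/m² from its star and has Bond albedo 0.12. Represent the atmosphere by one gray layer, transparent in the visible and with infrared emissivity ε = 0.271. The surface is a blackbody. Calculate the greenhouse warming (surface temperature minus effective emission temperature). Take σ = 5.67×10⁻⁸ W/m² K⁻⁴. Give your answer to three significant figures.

At the top of the atmosphere, σT_e⁴ = S(1−α)/4 = 649.0 W/m², giving T_e = 327.1 K.
The surface balance (absorbed SW + ε·downward IR = σT_s⁴) with T_a⁴ = T_s⁴/2 reduces to T_s = T_e·[2/(2−ε)]^¼ = 339.2 K.
Greenhouse warming: T_s − T_e = 12.13 K.

12.1 K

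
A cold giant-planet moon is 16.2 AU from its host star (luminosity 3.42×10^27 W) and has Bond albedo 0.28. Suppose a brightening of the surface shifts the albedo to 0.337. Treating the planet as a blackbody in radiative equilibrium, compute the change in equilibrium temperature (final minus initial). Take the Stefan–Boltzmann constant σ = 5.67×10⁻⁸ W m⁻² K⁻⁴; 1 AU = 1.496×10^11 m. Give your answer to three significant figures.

-2.25 K

d = 16.2 × 1.496×10^11 m = 2.424×10^12 m.
S = L/(4πd²) = 46.34 W m⁻².
With α = 0.28, T₁ = 110.1 K.
Final:   T₂ = [S(1−0.337)/(4σ)]^(1/4) = 107.9 K.
ΔT = T₂ − T₁ = -2.248 K.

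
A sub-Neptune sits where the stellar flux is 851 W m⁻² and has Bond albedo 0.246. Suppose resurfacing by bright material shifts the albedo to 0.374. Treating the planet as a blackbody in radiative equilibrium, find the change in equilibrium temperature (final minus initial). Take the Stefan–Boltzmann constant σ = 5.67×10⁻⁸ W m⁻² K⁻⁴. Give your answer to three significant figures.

-10.5 K

Initial: T₁ = [S(1−0.246)/(4σ)]^(1/4) = 230.6 K.
After:  T₂ = [851.0·0.626/(4σ)]^(1/4) = 220.1 K.
Change: 220.1 − 230.6 = -10.48 K.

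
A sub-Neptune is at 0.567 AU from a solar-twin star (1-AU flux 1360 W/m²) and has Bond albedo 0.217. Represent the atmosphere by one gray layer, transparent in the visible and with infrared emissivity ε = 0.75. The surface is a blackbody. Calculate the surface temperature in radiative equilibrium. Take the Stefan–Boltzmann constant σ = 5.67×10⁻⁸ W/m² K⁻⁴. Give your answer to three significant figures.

By the inverse-square law, S = 1360/0.567² = 4230 W/m².
Effective emission temperature (TOA balance): σT_e⁴ = S(1−α)/4 = 828.1 W/m² → T_e = 347.6 K.
For a single slab of emissivity ε, T_s⁴ = 2T_e⁴/(2−ε); thus T_s = 347.6·(1.6)^(1/4) = 391.0 K.

391 K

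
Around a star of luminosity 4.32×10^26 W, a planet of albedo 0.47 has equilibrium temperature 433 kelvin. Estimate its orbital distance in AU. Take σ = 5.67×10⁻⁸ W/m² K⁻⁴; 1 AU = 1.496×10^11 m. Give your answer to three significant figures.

Energy balance gives S = 4σT⁴/(1−α) = 15040 W/m².
S = L/(4πd²) → d = √(L/4πS) = √(4.32×10^26/(4π·15040)) = 4.781×10^10 m = 0.3196 AU.

0.320 AU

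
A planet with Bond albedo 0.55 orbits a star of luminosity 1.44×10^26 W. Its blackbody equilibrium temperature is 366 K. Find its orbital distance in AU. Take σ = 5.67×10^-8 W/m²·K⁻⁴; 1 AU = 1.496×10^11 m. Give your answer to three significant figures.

The flux needed for this T is 4σT⁴/(1−0.55) = 9044 W/m².
From L = 4πd²S, d = √(1.44×10^26/(4π·9044)) = 3.560×10^10 m = 0.2379 AU.

0.238 AU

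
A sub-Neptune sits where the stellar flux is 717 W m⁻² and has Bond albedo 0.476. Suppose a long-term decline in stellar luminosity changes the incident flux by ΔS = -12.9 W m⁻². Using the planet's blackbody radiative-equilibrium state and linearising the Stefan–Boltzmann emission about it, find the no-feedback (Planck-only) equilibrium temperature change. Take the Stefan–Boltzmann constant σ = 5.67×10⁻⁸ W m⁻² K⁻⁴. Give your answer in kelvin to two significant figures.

-0.91 K

The baseline emission temperature is T_e = 201.7 K.
TOA radiative forcing: ΔF = (1−α)ΔS/4 = 0.524·(-12.9)/4 = -1.690 W m⁻².
The Planck feedback parameter is 4σT_e³ = 1.862 W m⁻²/K.
Hence the no-feedback warming is ΔF/(4σT_e³) = -0.907 K.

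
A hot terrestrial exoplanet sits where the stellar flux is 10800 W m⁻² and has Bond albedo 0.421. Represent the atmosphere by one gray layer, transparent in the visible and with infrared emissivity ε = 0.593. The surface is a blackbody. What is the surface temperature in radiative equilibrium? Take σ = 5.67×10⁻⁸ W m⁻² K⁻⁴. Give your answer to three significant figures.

Effective emission temperature (TOA balance): σT_e⁴ = S(1−α)/4 = 1563 W m⁻² → T_e = 407.5 K.
Surface balance with a leaky layer gives σT_s⁴ = σT_e⁴·2/(2−ε), so T_s = T_e·[2/(2−0.593)]^(1/4) = 444.9 K.

445 K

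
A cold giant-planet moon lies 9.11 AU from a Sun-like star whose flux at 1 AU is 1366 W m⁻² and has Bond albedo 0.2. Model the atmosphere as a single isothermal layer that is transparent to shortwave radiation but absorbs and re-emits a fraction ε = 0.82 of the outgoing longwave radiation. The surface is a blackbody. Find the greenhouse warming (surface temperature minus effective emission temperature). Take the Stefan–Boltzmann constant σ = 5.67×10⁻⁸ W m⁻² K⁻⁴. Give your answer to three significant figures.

12.3 K

Flux at the orbit: S = 1366/(9.11)² = 16.46 W m⁻².
At the top of the atmosphere, σT_e⁴ = S(1−α)/4 = 3.292 W m⁻², giving T_e = 87.29 K.
The surface balance (absorbed SW + ε·downward IR = σT_s⁴) with T_a⁴ = T_s⁴/2 reduces to T_s = T_e·[2/(2−ε)]^¼ = 99.60 K.
Greenhouse warming: T_s − T_e = 12.31 K.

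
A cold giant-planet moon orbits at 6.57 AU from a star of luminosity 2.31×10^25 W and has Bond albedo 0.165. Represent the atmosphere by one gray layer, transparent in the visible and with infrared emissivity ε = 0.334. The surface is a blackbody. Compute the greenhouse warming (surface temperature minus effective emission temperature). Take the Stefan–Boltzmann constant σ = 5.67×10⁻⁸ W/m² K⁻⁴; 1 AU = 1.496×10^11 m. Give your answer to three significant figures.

2.40 K

d = 6.57 × 1.496×10^11 m = 9.829×10^11 m.
Flux at the orbit: S = L/(4πd²) = 2.31×10^25/(4π·(9.83×10^11)²) = 1.903 W/m².
At the top of the atmosphere, σT_e⁴ = S(1−α)/4 = 0.3972 W/m², giving T_e = 51.45 K.
Surface balance with a leaky layer gives σT_s⁴ = σT_e⁴·2/(2−ε), so T_s = T_e·[2/(2−0.334)]^(1/4) = 53.85 K.
T_s − T_e = 53.85 − 51.45 = 2.405 K.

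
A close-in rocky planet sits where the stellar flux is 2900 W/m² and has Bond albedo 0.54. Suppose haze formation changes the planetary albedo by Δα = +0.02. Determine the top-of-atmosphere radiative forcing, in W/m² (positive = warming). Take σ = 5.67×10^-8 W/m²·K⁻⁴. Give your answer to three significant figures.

-14.5 W/m²

TOA radiative forcing: ΔF = −S·Δα/4 = −2900·(+0.02)/4 = -14.50 W/m².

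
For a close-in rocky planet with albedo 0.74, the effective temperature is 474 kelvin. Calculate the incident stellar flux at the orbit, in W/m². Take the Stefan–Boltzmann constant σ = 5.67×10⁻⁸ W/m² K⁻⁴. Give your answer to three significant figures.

Invert the energy balance for S: S = 4σT⁴/(1−α).
σT⁴ = 5.67×10⁻⁸·(474)⁴ = 2862 W/m².
S = 4·2862/0.26 = 44030 W/m².

44000 W/m²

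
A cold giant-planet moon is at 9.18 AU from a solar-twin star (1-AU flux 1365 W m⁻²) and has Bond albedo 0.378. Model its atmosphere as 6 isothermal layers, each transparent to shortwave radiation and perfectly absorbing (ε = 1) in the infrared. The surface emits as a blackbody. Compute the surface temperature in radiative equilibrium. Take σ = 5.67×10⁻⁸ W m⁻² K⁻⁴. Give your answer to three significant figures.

By the inverse-square law, S = 1365/9.18² = 16.20 W m⁻².
Top-of-atmosphere balance: σT_e⁴ = S(1−α)/4 = 2.519 W m⁻² → T_e = 81.64 K.
With N = 6 opaque layers, T_s = (N+1)^(1/4)·T_e = 7^(1/4)·81.64 = 132.8 K.

133 K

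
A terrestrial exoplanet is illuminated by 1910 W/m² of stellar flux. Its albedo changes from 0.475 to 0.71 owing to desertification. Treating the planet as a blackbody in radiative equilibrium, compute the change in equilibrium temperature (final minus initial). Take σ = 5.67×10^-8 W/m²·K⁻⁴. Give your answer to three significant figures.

-35.6 K

Initial: T₁ = [S(1−0.475)/(4σ)]^(1/4) = 257.9 K.
Final:   T₂ = [S(1−0.71)/(4σ)]^(1/4) = 222.3 K.
ΔT = T₂ − T₁ = -35.56 K.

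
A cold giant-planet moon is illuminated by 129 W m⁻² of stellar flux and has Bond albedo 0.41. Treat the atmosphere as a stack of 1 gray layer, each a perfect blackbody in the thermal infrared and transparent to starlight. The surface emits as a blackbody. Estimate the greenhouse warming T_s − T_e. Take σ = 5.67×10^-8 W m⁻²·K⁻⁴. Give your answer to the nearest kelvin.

OLR = S(1−α)/4 = 19.03 W m⁻²; the top layer radiates at T_e = 135.3 K.
T_s = (N+1)^(1/4)·T_e = 161.0 K.
So the greenhouse effect raises the surface by 161.0 − 135.3 = 25.61 K.

26 K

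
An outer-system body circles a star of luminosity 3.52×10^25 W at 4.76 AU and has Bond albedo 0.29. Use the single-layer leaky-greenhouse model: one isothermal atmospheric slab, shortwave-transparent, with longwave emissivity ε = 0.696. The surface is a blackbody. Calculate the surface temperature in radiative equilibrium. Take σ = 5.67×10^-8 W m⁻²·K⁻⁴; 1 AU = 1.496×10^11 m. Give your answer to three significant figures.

Orbital distance: d = 4.76 AU = 7.121×10^11 m.
Flux at the orbit: S = L/(4πd²) = 3.52×10^25/(4π·(7.12×10^11)²) = 5.524 W m⁻².
Effective emission temperature (TOA balance): σT_e⁴ = S(1−α)/4 = 0.9805 W m⁻² → T_e = 64.49 K.
Surface balance with a leaky layer gives σT_s⁴ = σT_e⁴·2/(2−ε), so T_s = T_e·[2/(2−0.696)]^(1/4) = 71.76 K.

71.8 K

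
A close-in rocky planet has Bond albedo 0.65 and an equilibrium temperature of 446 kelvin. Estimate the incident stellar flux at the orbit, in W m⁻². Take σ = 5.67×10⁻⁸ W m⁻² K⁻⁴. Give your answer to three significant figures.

Invert the energy balance for S: S = 4σT⁴/(1−α).
The emitted flux is σT⁴ = 2243 W m⁻².
S = 4·2243/0.35 = 25640 W m⁻².

25600 W m⁻²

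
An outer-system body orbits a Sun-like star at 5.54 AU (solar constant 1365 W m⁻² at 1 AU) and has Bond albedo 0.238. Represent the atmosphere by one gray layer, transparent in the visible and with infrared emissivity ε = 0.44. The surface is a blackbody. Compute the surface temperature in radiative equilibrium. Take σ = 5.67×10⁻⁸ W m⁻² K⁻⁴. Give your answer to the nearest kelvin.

Irradiance scales as 1/d², so S = 1365 W m⁻² × (1/5.54)² = 44.47 W m⁻².
The planet radiates to space at T_e = [S(1−α)/(4σ)]^(1/4) = 110.6 K.
Surface balance with a leaky layer gives σT_s⁴ = σT_e⁴·2/(2−ε), so T_s = T_e·[2/(2−0.44)]^(1/4) = 117.6 K.

118 kelvin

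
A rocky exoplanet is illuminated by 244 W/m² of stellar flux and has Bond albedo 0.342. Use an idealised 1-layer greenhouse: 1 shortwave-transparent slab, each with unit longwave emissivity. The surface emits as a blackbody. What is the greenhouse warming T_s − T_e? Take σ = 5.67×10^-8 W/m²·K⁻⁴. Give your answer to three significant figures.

30.9 K

OLR = S(1−α)/4 = 40.14 W/m²; the top layer radiates at T_e = 163.1 K.
T_s = (N+1)^(1/4)·T_e = 194.0 K.
So the greenhouse effect raises the surface by 194.0 − 163.1 = 30.86 K.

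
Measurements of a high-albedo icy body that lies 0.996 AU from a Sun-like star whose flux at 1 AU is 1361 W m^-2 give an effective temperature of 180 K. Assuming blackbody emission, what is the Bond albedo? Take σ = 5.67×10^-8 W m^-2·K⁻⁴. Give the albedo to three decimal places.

0.826

Flux at the orbit: S = 1361/(0.996)² = 1372 W m^-2.
From σT⁴ = S(1−α)/4 we invert for α: 1−α = 4σT⁴/S.
σT⁴ = 59.52 W m^-2, so 4σT⁴ = 238.1 W m^-2.
1−α = 238.1/1372 = 0.1735, so α = 0.8265.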